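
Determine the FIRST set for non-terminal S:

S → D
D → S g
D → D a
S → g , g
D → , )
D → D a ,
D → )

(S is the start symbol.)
FIRST sets of the other non-terminals involved (by the same procedure, iterated to a fixed point):
  FIRST(D) = { ')', ',', 'g' }

From S → D:
  - D is a non-terminal: add FIRST(D) \ {ε} = { ')', ',', 'g' }
    D is not nullable, so stop
From S → g , g:
  - g is a terminal: add 'g' and stop

Collecting: FIRST(S) = { ')', ',', 'g' }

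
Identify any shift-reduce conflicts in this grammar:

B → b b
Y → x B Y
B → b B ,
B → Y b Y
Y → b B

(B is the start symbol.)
Yes — I9: [Y → b B .] vs [B → b B . ,]; I10: [B → b b .] vs [B → . b B ,]

Augment with B' → B and build the canonical LR(0) collection (I0 = CLOSURE({[B' → . B]}), then GOTO on every symbol after a dot until no new states appear). It has 14 states:
  I0: { [B → . Y b Y], [B → . b B ,], [B → . b b], [B' → . B], [Y → . b B], [Y → . x B Y] }  — shift
  I1: { [B' → B .] }  — accept
  I2: { [B → Y . b Y] }  — shift
  I3: { [B → . Y b Y], [B → . b B ,], [B → . b b], [B → b . B ,], [B → b . b], [Y → . b B], [Y → . x B Y], [Y → b . B] }  — shift
  I4: { [B → . Y b Y], [B → . b B ,], [B → . b b], [Y → . b B], [Y → . x B Y], [Y → x . B Y] }  — shift
  I5: { [Y → . b B], [Y → . x B Y], [Y → x B . Y] }  — shift
  I6: { [Y → x B Y .] }  — reduce
  I7: { [B → . Y b Y], [B → . b B ,], [B → . b b], [Y → . b B], [Y → . x B Y], [Y → b . B] }  — shift
  I8: { [Y → b B .] }  — reduce
  I9: { [B → b B . ,], [Y → b B .] }  — shift, reduce
  I10: { [B → . Y b Y], [B → . b B ,], [B → . b b], [B → b . B ,], [B → b . b], [B → b b .], [Y → . b B], [Y → . x B Y], [Y → b . B] }  — shift, reduce
  I11: { [B → b B , .] }  — reduce
  I12: { [B → Y b . Y], [Y → . b B], [Y → . x B Y] }  — shift
  I13: { [B → Y b Y .] }  — reduce

I9 contains reduce item [Y → b B .] and shift item [B → b B . ,] — shift-reduce conflict.
I10 contains reduce item [B → b b .] and shift items [B → . b B ,], [B → . b b], [B → b . b], [Y → . b B], [Y → . x B Y] — shift-reduce conflict.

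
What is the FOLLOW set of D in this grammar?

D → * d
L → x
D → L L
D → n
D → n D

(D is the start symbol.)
{ $ }

D is the start symbol, so $ ∈ FOLLOW(D).
In D → n D: D is at the end; this adds FOLLOW(D) to itself — nothing new

Taking the union: FOLLOW(D) = { $ }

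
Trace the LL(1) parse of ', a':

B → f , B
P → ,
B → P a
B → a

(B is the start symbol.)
LL(1) parsing maintains a stack (initially the start symbol over $) and the input. At each step: if the stack top is a terminal, match it against the current input token; if it is a non-terminal N, replace it with the RHS of M[N, lookahead] (the unique production whose predict set contains the lookahead).

Stack is shown with the top on the left.

Stack  Input  Action
--------------------
B $    , a $  output B → P a
P a $  , a $  output P → ,
, a $  , a $  match ','
a $    a $    match 'a'
$      $      accept

The string is accepted.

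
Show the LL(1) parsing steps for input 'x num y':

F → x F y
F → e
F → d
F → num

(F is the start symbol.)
Stack is shown with the top on the left.

Stack    Input      Action
--------------------------
F $      x num y $  output F → x F y
x F y $  x num y $  match 'x'
F y $    num y $    output F → num
num y $  num y $    match 'num'
y $      y $        match 'y'
$        $          accept

The string is accepted.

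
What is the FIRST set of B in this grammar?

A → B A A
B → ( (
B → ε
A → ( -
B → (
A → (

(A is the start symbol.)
From B → ( (:
  - '(' is a terminal: add '(' and stop
From B → ε:
  - ε-production, so ε ∈ FIRST(B)
From B → (:
  - '(' is a terminal: add '(' and stop

Collecting: FIRST(B) = { '(', ε }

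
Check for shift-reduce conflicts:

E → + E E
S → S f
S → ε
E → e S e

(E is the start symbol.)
Augment with E' → E and build the canonical LR(0) collection (I0 = CLOSURE({[E' → . E]}), then GOTO on every symbol after a dot until no new states appear). It has 9 states:
  I0: { [E → . + E E], [E → . e S e], [E' → . E] }  — shift
  I1: { [E → + . E E], [E → . + E E], [E → . e S e] }  — shift
  I2: { [E' → E .] }  — accept
  I3: { [E → e . S e], [S → . S f], [S → .] }  — reduce
  I4: { [E → e S . e], [S → S . f] }  — shift
  I5: { [E → e S e .] }  — reduce
  I6: { [S → S f .] }  — reduce
  I7: { [E → + E . E], [E → . + E E], [E → . e S e] }  — shift
  I8: { [E → + E E .] }  — reduce

No state contains both a complete item and a shift item.

Answer: No shift-reduce conflicts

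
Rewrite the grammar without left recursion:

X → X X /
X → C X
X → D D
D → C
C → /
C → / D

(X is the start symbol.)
X → C X X'
X → D D X'
X' → X / X'
X' → ε
D → C
C → /
C → / D

X is directly left-recursive. The standard transformation for
  A → A α₁ | ... | A α_m | β₁ | ... | β_n
is
  A  → β₁ A' | ... | β_n A'
  A' → α₁ A' | ... | α_m A' | ε

X → C X becomes X → C X X'
X → D D becomes X → D D X'
X → X X / becomes X' → X / X'
Add X' → ε

Productions for other non-terminals are unchanged:
  D → C
  C → /
  C → / D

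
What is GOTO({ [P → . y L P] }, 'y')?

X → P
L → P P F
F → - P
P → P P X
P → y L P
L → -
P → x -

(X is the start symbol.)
{ [L → . -], [L → . P P F], [P → . P P X], [P → . x -], [P → . y L P], [P → y . L P] }

GOTO(I, 'y') = CLOSURE({ [A → αX.β] : [A → α.Xβ] ∈ I, X = 'y' })

Items with dot before 'y', with the dot advanced:
  [P → . y L P] → [P → y . L P]
Closure of the advanced items:
  [P → y . L P] has the dot before L: add [L → . P P F], [L → . -]
  [L → . P P F] has the dot before P: add [P → . P P X], [P → . y L P], [P → . x -]

GOTO = { [L → . -], [L → . P P F], [P → . P P X], [P → . x -], [P → . y L P], [P → y . L P] }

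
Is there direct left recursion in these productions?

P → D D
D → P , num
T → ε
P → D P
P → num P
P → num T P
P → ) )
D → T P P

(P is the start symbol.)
No direct left recursion

Direct left recursion occurs when N → N α for some non-terminal N (the right-hand side begins with the left-hand side itself).

P → D D: starts with D
D → P , num: starts with P
T → ε: starts with ε
P → D P: starts with D
P → num P: starts with num
P → num T P: starts with num
P → ) ): starts with ')'
D → T P P: starts with T

No direct left recursion found.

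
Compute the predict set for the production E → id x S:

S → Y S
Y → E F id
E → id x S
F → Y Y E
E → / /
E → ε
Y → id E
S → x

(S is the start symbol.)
{ 'id' }

PREDICT(E → id x S) = (FIRST(RHS) \ {ε}) ∪ (FOLLOW(E) if ε ∈ FIRST(RHS), i.e. RHS ⇒* ε)
FIRST(id x S) = { 'id' }
ε ∉ FIRST(id x S), so FOLLOW(E) is not added.
PREDICT(E → id x S) = { 'id' }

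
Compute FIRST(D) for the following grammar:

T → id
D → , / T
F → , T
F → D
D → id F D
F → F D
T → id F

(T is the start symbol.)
To compute FIRST(D), examine every production with D on the left-hand side, reading each right-hand side left to right until a non-nullable symbol is reached.

From D → , / T:
  - ',' is a terminal: add ',' and stop
From D → id F D:
  - id is a terminal: add 'id' and stop

Collecting: FIRST(D) = { ',', 'id' }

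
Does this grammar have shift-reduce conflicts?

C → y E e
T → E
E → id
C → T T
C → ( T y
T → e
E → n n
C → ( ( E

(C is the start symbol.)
No shift-reduce conflicts

A shift-reduce conflict occurs when an LR(0) state has both:
  - a complete (reduce) item [A → α .] (dot at the end), and
  - a shift item [B → β . c γ] (dot before a terminal).

Augment with C' → C and build the canonical LR(0) collection (I0 = CLOSURE({[C' → . C]}), then GOTO on every symbol after a dot until no new states appear). It has 17 states:
  I0: { [C → . ( ( E], [C → . ( T y], [C → . T T], [C → . y E e], [C' → . C], [E → . id], [E → . n n], [T → . E], [T → . e] }  — shift
  I1: { [C → ( . ( E], [C → ( . T y], [E → . id], [E → . n n], [T → . E], [T → . e] }  — shift
  I2: { [C' → C .] }  — accept
  I3: { [T → E .] }  — reduce
  I4: { [C → T . T], [E → . id], [E → . n n], [T → . E], [T → . e] }  — shift
  I5: { [T → e .] }  — reduce
  I6: { [E → id .] }  — reduce
  I7: { [E → n . n] }  — shift
  I8: { [C → y . E e], [E → . id], [E → . n n] }  — shift
  I9: { [C → y E . e] }  — shift
  I10: { [C → y E e .] }  — reduce
  I11: { [E → n n .] }  — reduce
  I12: { [C → T T .] }  — reduce
  I13: { [C → ( ( . E], [E → . id], [E → . n n] }  — shift
  I14: { [C → ( T . y] }  — shift
  I15: { [C → ( T y .] }  — reduce
  I16: { [C → ( ( E .] }  — reduce

No state contains both a complete item and a shift item.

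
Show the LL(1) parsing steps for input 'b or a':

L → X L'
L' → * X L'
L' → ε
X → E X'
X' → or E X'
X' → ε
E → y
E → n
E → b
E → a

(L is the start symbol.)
LL(1) parsing maintains a stack (initially the start symbol over $) and the input. At each step: if the stack top is a terminal, match it against the current input token; if it is a non-terminal N, replace it with the RHS of M[N, lookahead] (the unique production whose predict set contains the lookahead).

Stack is shown with the top on the left.

Stack         Input     Action
------------------------------
L $           b or a $  output L → X L'
X L' $        b or a $  output X → E X'
E X' L' $     b or a $  output E → b
b X' L' $     b or a $  match 'b'
X' L' $       or a $    output X' → or E X'
or E X' L' $  or a $    match 'or'
E X' L' $     a $       output E → a
a X' L' $     a $       match 'a'
X' L' $       $         output X' → ε
L' $          $         output L' → ε
$             $         accept

The string is accepted.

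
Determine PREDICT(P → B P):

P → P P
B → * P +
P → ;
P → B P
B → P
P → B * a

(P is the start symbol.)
PREDICT(P → B P) = (FIRST(RHS) \ {ε}) ∪ (FOLLOW(P) if ε ∈ FIRST(RHS), i.e. RHS ⇒* ε)
FIRST(B) = { '*', ';' }
FIRST(B P) = { '*', ';' }
ε ∉ FIRST(B P), so FOLLOW(P) is not added.
PREDICT(P → B P) = { '*', ';' }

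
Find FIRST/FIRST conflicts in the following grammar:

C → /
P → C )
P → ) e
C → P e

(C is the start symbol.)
Yes. C → '/' / C → P e on { '/' }; P → C ')' / P → ')' e on { ')' }

A FIRST/FIRST conflict occurs when two productions N → α and N → β for the same non-terminal have FIRST(α) ∩ FIRST(β) ≠ ∅ (with ε ∈ FIRST of a nullable right-hand side, so two nullable alternatives also conflict).

FIRST sets of the non-terminals at (or reachable through a nullable prefix from) the front of some alternative:
  FIRST(P) = { ')', '/' }
  FIRST(C) = { ')', '/' }

Productions for C:
  C → /: FIRST = { '/' }
  C → P e: FIRST = { ')', '/' }
Productions for P:
  P → C ): FIRST = { ')', '/' }
  P → ) e: FIRST = { ')' }

Conflict for C: C → / and C → P e
  Overlap: { '/' }
Conflict for P: P → C ) and P → ) e
  Overlap: { ')' }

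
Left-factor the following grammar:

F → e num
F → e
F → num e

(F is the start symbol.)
F → e F'
F' → num
F' → ε
F → num e

Left-factoring transforms A → αβ₁ | αβ₂ into A → αA' and A' → β₁ | β₂
(α is the longest common prefix among the alternatives). Repeat until
no nonterminal has two alternatives with a common prefix.

Round 1: F has alternatives sharing prefix 'e'. Introduce F': F → e F'
  Add: F' → num
  Add: F' → ε

No remaining common prefixes — done.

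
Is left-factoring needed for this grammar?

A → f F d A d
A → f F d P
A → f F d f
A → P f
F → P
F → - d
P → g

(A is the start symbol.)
Left-factoring is needed when two productions for the same non-terminal
share a common prefix on the right-hand side.

Productions for A:
  A → f F d A d
  A → f F d P
  A → f F d f
  A → P f
Productions for F:
  F → P
  F → - d

Found common prefix 'f F d' in productions for A

Answer: Yes, A has productions with common prefix 'f F d'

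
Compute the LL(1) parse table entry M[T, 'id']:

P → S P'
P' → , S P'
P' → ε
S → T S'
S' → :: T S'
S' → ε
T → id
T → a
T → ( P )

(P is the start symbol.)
T → id

To find M[T, 'id'], we find productions for T where 'id' is in the predict set (PREDICT(N → α) = (FIRST(α) \ {ε}) ∪ (FOLLOW(N) if α ⇒* ε)).

T → id: PREDICT = { 'id' }
  'id' is in predict set, so this production goes in M[T, 'id']
T → a: PREDICT = { 'a' }
T → ( P ): PREDICT = { '(' }

M[T, 'id'] = T → id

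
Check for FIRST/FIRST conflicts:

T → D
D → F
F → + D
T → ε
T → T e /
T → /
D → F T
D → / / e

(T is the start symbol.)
A FIRST/FIRST conflict occurs when two productions N → α and N → β for the same non-terminal have FIRST(α) ∩ FIRST(β) ≠ ∅ (with ε ∈ FIRST of a nullable right-hand side, so two nullable alternatives also conflict).

FIRST sets of the non-terminals at (or reachable through a nullable prefix from) the front of some alternative:
  FIRST(D) = { '+', '/' }
  FIRST(T) = { '+', '/', 'e', ε }
  FIRST(F) = { '+' }

Productions for T:
  T → D: FIRST = { '+', '/' }
  T → ε: FIRST = { ε }
  T → T e /: FIRST = { '+', '/', 'e' }
  T → /: FIRST = { '/' }
Productions for D:
  D → F: FIRST = { '+' }
  D → F T: FIRST = { '+' }
  D → / / e: FIRST = { '/' }
F has only one production, so no FIRST/FIRST conflict is possible there.

Conflict for T: T → D and T → T e /
  Overlap: { '+', '/' }
Conflict for T: T → D and T → /
  Overlap: { '/' }
Conflict for T: T → T e / and T → /
  Overlap: { '/' }
Conflict for D: D → F and D → F T
  Overlap: { '+' }

Answer: Yes. T → D / T → T e '/' on { '+', '/' }; T → D / T → '/' on { '/' }; T → T e '/' / T → '/' on { '/' }; D → F / D → F T on { '+' }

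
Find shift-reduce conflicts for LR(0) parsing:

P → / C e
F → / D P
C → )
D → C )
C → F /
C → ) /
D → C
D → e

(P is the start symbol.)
Yes — I3: [C → ) .] vs [C → ) . /]; I9: [D → C .] vs [D → C . )]

Augment with P' → P and build the canonical LR(0) collection (I0 = CLOSURE({[P' → . P]}), then GOTO on every symbol after a dot until no new states appear). It has 15 states:
  I0: { [P → . / C e], [P' → . P] }  — shift
  I1: { [C → . ) /], [C → . )], [C → . F /], [F → . / D P], [P → / . C e] }  — shift
  I2: { [P' → P .] }  — accept
  I3: { [C → ) . /], [C → ) .] }  — shift, reduce
  I4: { [C → . ) /], [C → . )], [C → . F /], [D → . C )], [D → . C], [D → . e], [F → . / D P], [F → / . D P] }  — shift
  I5: { [P → / C . e] }  — shift
  I6: { [C → F . /] }  — shift
  I7: { [C → F / .] }  — reduce
  I8: { [P → / C e .] }  — reduce
  I9: { [D → C . )], [D → C .] }  — shift, reduce
  I10: { [F → / D . P], [P → . / C e] }  — shift
  I11: { [D → e .] }  — reduce
  I12: { [F → / D P .] }  — reduce
  I13: { [D → C ) .] }  — reduce
  I14: { [C → ) / .] }  — reduce

I3 contains reduce item [C → ) .] and shift item [C → ) . /] — shift-reduce conflict.
I9 contains reduce item [D → C .] and shift item [D → C . )] — shift-reduce conflict.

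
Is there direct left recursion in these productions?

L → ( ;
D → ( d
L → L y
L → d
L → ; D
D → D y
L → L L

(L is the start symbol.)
Yes, L, D are left-recursive

Direct left recursion occurs when N → N α for some non-terminal N (the right-hand side begins with the left-hand side itself).

L → ( ;: starts with '('
D → ( d: starts with '('
L → L y: LEFT RECURSIVE (starts with L)
L → d: starts with d
L → ; D: starts with ';'
D → D y: LEFT RECURSIVE (starts with D)
L → L L: LEFT RECURSIVE (starts with L)

The grammar has direct left recursion on: L, D.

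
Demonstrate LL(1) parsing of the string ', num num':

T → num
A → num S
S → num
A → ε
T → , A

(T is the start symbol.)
Stack is shown with the top on the left.

Stack    Input        Action
----------------------------
T $      , num num $  output T → , A
, A $    , num num $  match ','
A $      num num $    output A → num S
num S $  num num $    match 'num'
S $      num $        output S → num
num $    num $        match 'num'
$        $            accept

The string is accepted.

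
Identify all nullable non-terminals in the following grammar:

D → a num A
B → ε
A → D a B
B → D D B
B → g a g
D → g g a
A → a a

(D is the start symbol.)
ε-productions: B → ε
So B is immediately nullable.
No further non-terminal can be added: every production for the remaining non-terminals contains a terminal or a non-nullable non-terminal.
Nullable = { 'B' }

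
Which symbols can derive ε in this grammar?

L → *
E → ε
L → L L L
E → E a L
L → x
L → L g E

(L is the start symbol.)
{ 'E' }

A non-terminal is nullable if it can derive ε (the empty string): either it has an ε-production, or it has a production whose right-hand side consists entirely of nullable non-terminals.

ε-productions: E → ε
So E is immediately nullable.
No further non-terminal can be added: every production for the remaining non-terminals contains a terminal or a non-nullable non-terminal.
Nullable = { 'E' }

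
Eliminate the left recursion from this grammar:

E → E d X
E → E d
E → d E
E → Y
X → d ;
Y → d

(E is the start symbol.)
E → d E E'
E → Y E'
E' → d X E'
E' → d E'
E' → ε
X → d ;
Y → d

E is directly left-recursive. The standard transformation for
  A → A α₁ | ... | A α_m | β₁ | ... | β_n
is
  A  → β₁ A' | ... | β_n A'
  A' → α₁ A' | ... | α_m A' | ε

E → d E becomes E → d E E'
E → Y becomes E → Y E'
E → E d X becomes E' → d X E'
E → E d becomes E' → d E'
Add E' → ε

Productions for other non-terminals are unchanged:
  X → d ;
  Y → d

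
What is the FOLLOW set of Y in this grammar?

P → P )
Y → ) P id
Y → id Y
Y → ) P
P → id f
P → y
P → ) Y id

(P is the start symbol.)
{ 'id' }

In Y → id Y: Y is at the end; this adds FOLLOW(Y) to itself — nothing new
In P → ) Y id: Y is followed by id, add FIRST(id) \ {ε} = { 'id' }

Taking the union: FOLLOW(Y) = { 'id' }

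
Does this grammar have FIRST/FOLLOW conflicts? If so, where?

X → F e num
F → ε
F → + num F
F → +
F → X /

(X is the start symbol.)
Nullable non-terminals: F.
FIRST sets used below: FIRST(X) = { '+', 'e' }

F: nullable alternative(s) F → ε; FOLLOW(F) = { 'e' }
  F → ε: FIRST \ {ε} = { } — this is the only nullable alternative, skip
  F → + num F: FIRST \ {ε} = { '+' } — disjoint from FOLLOW(F)
  F → +: FIRST \ {ε} = { '+' } — disjoint from FOLLOW(F)
  F → X /: FIRST \ {ε} = { '+', 'e' } — overlaps FOLLOW(F) on { 'e' }: CONFLICT

X has no nullable alternative, so no FIRST/FOLLOW check is needed there.

So the grammar has 1 FIRST/FOLLOW conflict (marked CONFLICT above).

Answer: Yes. F → X '/' with FOLLOW(F) on { 'e' }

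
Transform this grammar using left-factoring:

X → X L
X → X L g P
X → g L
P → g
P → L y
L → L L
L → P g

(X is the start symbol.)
Left-factoring transforms A → αβ₁ | αβ₂ into A → αA' and A' → β₁ | β₂
(α is the longest common prefix among the alternatives). Repeat until
no nonterminal has two alternatives with a common prefix.

Round 1: X has alternatives sharing prefix 'X L'. Introduce X': X → X L X'
  Add: X' → ε
  Add: X' → g P

No remaining common prefixes — done.

Resulting grammar:
X → X L X'
X' → ε
X' → g P
X → g L
P → g
P → L y
L → L L
L → P g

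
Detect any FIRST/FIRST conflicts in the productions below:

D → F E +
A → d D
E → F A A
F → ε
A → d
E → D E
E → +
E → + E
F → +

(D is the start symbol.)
FIRST sets of the non-terminals at (or reachable through a nullable prefix from) the front of some alternative:
  FIRST(F) = { '+', ε }
  FIRST(A) = { 'd' }
  FIRST(D) = { '+', 'd' }

Productions for A:
  A → d D: FIRST = { 'd' }
  A → d: FIRST = { 'd' }
Productions for E:
  E → F A A: FIRST = { '+', 'd' }
  E → D E: FIRST = { '+', 'd' }
  E → +: FIRST = { '+' }
  E → + E: FIRST = { '+' }
Productions for F:
  F → ε: FIRST = { ε }
  F → +: FIRST = { '+' }
D has only one production, so no FIRST/FIRST conflict is possible there.

Conflict for A: A → d D and A → d
  Overlap: { 'd' }
Conflict for E: E → F A A and E → D E
  Overlap: { '+', 'd' }
Conflict for E: E → F A A and E → +
  Overlap: { '+' }
Conflict for E: E → F A A and E → + E
  Overlap: { '+' }
Conflict for E: E → D E and E → +
  Overlap: { '+' }
Conflict for E: E → D E and E → + E
  Overlap: { '+' }
Conflict for E: E → + and E → + E
  Overlap: { '+' }

Answer: Yes. A → d D / A → d on { 'd' }; E → F A A / E → D E on { '+', 'd' }; E → F A A / E → '+' on { '+' }; E → F A A / E → '+' E on { '+' }; E → D E / E → '+' on { '+' }; E → D E / E → '+' E on { '+' }; E → '+' / E → '+' E on { '+' }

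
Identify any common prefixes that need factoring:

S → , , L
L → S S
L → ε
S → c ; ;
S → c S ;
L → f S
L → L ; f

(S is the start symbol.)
Left-factoring is needed when two productions for the same non-terminal
share a common prefix on the right-hand side.

Productions for S:
  S → , , L
  S → c ; ;
  S → c S ;
Productions for L:
  L → S S
  L → ε
  L → f S
  L → L ; f

Found common prefix 'c' in productions for S

Answer: Yes, S has productions with common prefix 'c'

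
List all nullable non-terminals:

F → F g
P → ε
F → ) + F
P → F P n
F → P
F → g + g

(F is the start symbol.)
A non-terminal is nullable if it can derive ε (the empty string): either it has an ε-production, or it has a production whose right-hand side consists entirely of nullable non-terminals.

ε-productions: P → ε
So P is immediately nullable.
F → P: every symbol on the right is nullable, so F is nullable too.
Every non-terminal is now nullable.
Nullable = { 'F', 'P' }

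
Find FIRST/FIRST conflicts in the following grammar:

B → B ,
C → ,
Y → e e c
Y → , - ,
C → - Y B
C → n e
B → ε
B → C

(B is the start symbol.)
FIRST sets of the non-terminals at (or reachable through a nullable prefix from) the front of some alternative:
  FIRST(B) = { ',', '-', 'n', ε }
  FIRST(C) = { ',', '-', 'n' }

Productions for B:
  B → B ,: FIRST = { ',', '-', 'n' }
  B → ε: FIRST = { ε }
  B → C: FIRST = { ',', '-', 'n' }
Productions for C:
  C → ,: FIRST = { ',' }
  C → - Y B: FIRST = { '-' }
  C → n e: FIRST = { 'n' }
Productions for Y:
  Y → e e c: FIRST = { 'e' }
  Y → , - ,: FIRST = { ',' }

Conflict for B: B → B , and B → C
  Overlap: { ',', '-', 'n' }

Answer: Yes. B → B ',' / B → C on { ',', '-', 'n' }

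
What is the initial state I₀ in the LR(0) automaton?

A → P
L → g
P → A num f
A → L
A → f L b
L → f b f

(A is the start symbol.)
First, augment the grammar with A' → A
I₀ = CLOSURE({ [A' → . A] }):
  [A' → . A] has the dot before A: add [A → . P], [A → . L], [A → . f L b]
  [A → . P] has the dot before P: add [P → . A num f]
  [A → . L] has the dot before L: add [L → . g], [L → . f b f]
No further items can be added.

I₀ = { [A → . L], [A → . P], [A → . f L b], [A' → . A], [L → . f b f], [L → . g], [P → . A num f] }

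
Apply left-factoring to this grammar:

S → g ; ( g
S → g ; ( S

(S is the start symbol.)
S → g ; ( S'
S' → g
S' → S

Left-factoring transforms A → αβ₁ | αβ₂ into A → αA' and A' → β₁ | β₂
(α is the longest common prefix among the alternatives). Repeat until
no nonterminal has two alternatives with a common prefix.

Round 1: S has alternatives sharing prefix 'g ; ('. Introduce S': S → g ; ( S'
  Add: S' → g
  Add: S' → S

No remaining common prefixes — done.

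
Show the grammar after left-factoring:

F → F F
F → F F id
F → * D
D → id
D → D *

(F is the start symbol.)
F → F F F'
F' → ε
F' → id
F → * D
D → id
D → D *

Left-factoring transforms A → αβ₁ | αβ₂ into A → αA' and A' → β₁ | β₂
(α is the longest common prefix among the alternatives). Repeat until
no nonterminal has two alternatives with a common prefix.

Round 1: F has alternatives sharing prefix 'F F'. Introduce F': F → F F F'
  Add: F' → ε
  Add: F' → id

No remaining common prefixes — done.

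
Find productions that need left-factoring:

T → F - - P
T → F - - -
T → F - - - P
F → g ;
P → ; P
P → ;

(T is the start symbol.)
Left-factoring is needed when two productions for the same non-terminal
share a common prefix on the right-hand side.

Productions for T:
  T → F - - P
  T → F - - -
  T → F - - - P
Productions for P:
  P → ; P
  P → ;

Found common prefix 'F - -' in productions for T
Found common prefix ';' in productions for P

Answer: Yes, T has productions with common prefix 'F - -'; P has productions with common prefix ';'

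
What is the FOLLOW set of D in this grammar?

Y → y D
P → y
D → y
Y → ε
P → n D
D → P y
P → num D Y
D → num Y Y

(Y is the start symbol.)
{ $, 'y' }

To compute FOLLOW(D), find every occurrence of D on a right-hand side N → α D β: add FIRST(β) \ {ε}, and if β is empty or nullable also add FOLLOW(N). Iterate to a fixed point.

In Y → y D: D is at the end, add FOLLOW(Y)
In P → n D: D is at the end, add FOLLOW(P)
In P → num D Y: D is followed by Y, add FIRST(Y) \ {ε} = { 'y' }
  Y is nullable, so also add FOLLOW(P)

The FOLLOW sets referred to above (computed the same way, to a fixed point):
  FOLLOW(Y) = { $, 'y' }
  FOLLOW(P) = { 'y' }

Taking the union: FOLLOW(D) = { $, 'y' }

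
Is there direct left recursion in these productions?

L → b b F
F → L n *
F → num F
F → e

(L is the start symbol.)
No direct left recursion

L → b b F: starts with b
F → L n *: starts with L
F → num F: starts with num
F → e: starts with e

No direct left recursion found.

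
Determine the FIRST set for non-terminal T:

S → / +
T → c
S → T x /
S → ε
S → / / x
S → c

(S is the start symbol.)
{ 'c' }

To compute FIRST(T), examine every production with T on the left-hand side, reading each right-hand side left to right until a non-nullable symbol is reached.

From T → c:
  - c is a terminal: add 'c' and stop

Collecting: FIRST(T) = { 'c' }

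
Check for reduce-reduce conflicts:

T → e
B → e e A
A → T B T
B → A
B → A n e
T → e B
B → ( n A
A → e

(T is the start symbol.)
A reduce-reduce conflict occurs when an LR(0) state has two complete items [A → α .] and [B → β .] — both call for a reduction, and with no lookahead the parser cannot choose between them.

Augment with T' → T and build the canonical LR(0) collection (I0 = CLOSURE({[T' → . T]}), then GOTO on every symbol after a dot until no new states appear). It has 17 states:
  I0: { [T → . e B], [T → . e], [T' → . T] }  — shift
  I1: { [T' → T .] }  — accept
  I2: { [A → . T B T], [A → . e], [B → . ( n A], [B → . A n e], [B → . A], [B → . e e A], [T → . e B], [T → . e], [T → e . B], [T → e .] }  — shift, reduce
  I3: { [B → ( . n A] }  — shift
  I4: { [B → A . n e], [B → A .] }  — shift, reduce
  I5: { [T → e B .] }  — reduce
  I6: { [A → . T B T], [A → . e], [A → T . B T], [B → . ( n A], [B → . A n e], [B → . A], [B → . e e A], [T → . e B], [T → . e] }  — shift
  I7: { [A → . T B T], [A → . e], [A → e .], [B → . ( n A], [B → . A n e], [B → . A], [B → . e e A], [B → e . e A], [T → . e B], [T → . e], [T → e . B], [T → e .] }  — shift, 2 reduces
  I8: { [A → . T B T], [A → . e], [A → e .], [B → . ( n A], [B → . A n e], [B → . A], [B → . e e A], [B → e . e A], [B → e e . A], [T → . e B], [T → . e], [T → e . B], [T → e .] }  — shift, 2 reduces
  I9: { [B → A . n e], [B → A .], [B → e e A .] }  — shift, 2 reduces
  I10: { [B → A n . e] }  — shift
  I11: { [B → A n e .] }  — reduce
  I12: { [A → T B . T], [T → . e B], [T → . e] }  — shift
  I13: { [A → T B T .] }  — reduce
  I14: { [A → . T B T], [A → . e], [B → ( n . A], [T → . e B], [T → . e] }  — shift
  I15: { [B → ( n A .] }  — reduce
  I16: { [A → . T B T], [A → . e], [A → e .], [B → . ( n A], [B → . A n e], [B → . A], [B → . e e A], [T → . e B], [T → . e], [T → e . B], [T → e .] }  — shift, 2 reduces

I7 contains complete items [A → e .], [T → e .] — reduce-reduce conflict.
I8 contains complete items [A → e .], [T → e .] — reduce-reduce conflict.
I9 contains complete items [B → A .], [B → e e A .] — reduce-reduce conflict.
I16 contains complete items [A → e .], [T → e .] — reduce-reduce conflict.

Answer: Yes — I7: [A → e .] vs [T → e .]; I8: [A → e .] vs [T → e .]; I9: [B → A .] vs [B → e e A .]; I16: [A → e .] vs [T → e .]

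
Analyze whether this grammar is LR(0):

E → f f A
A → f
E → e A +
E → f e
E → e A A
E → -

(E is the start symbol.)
Yes, the grammar is LR(0)

A grammar is LR(0) if no state in the canonical LR(0) collection has:
  - both a shift item (dot before a terminal) and a complete item (shift-reduce conflict), or
  - two or more complete items (reduce-reduce conflict; the accept item [E' → E .] counts as a complete item here).

Augment with E' → E and build the canonical LR(0) collection (I0 = CLOSURE({[E' → . E]}), then GOTO on every symbol after a dot until no new states appear). It has 12 states:
  I0: { [E → . -], [E → . e A +], [E → . e A A], [E → . f e], [E → . f f A], [E' → . E] }  — shift
  I1: { [E → - .] }  — reduce
  I2: { [E' → E .] }  — accept
  I3: { [A → . f], [E → e . A +], [E → e . A A] }  — shift
  I4: { [E → f . e], [E → f . f A] }  — shift
  I5: { [E → f e .] }  — reduce
  I6: { [A → . f], [E → f f . A] }  — shift
  I7: { [E → f f A .] }  — reduce
  I8: { [A → f .] }  — reduce
  I9: { [A → . f], [E → e A . +], [E → e A . A] }  — shift
  I10: { [E → e A + .] }  — reduce
  I11: { [E → e A A .] }  — reduce

Every state is either a pure shift/goto state or contains exactly one complete item and nothing to shift — no conflicts. The grammar is LR(0).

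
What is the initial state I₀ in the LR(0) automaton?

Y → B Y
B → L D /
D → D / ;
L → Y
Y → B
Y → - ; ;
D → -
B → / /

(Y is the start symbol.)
First, augment the grammar with Y' → Y
I₀ = CLOSURE({ [Y' → . Y] }):
  [Y' → . Y] has the dot before Y: add [Y → . B Y], [Y → . B], [Y → . - ; ;]
  [Y → . B Y] has the dot before B: add [B → . L D /], [B → . / /]
  [B → . L D /] has the dot before L: add [L → . Y]
No further items can be added.

I₀ = { [B → . / /], [B → . L D /], [L → . Y], [Y → . - ; ;], [Y → . B Y], [Y → . B], [Y' → . Y] }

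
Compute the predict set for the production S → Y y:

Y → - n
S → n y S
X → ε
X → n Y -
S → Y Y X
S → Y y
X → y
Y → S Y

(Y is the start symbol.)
{ '-', 'n' }

PREDICT(S → Y y) = (FIRST(RHS) \ {ε}) ∪ (FOLLOW(S) if ε ∈ FIRST(RHS), i.e. RHS ⇒* ε)
FIRST(Y) = { '-', 'n' }
FIRST(Y y) = { '-', 'n' }
ε ∉ FIRST(Y y), so FOLLOW(S) is not added.
PREDICT(S → Y y) = { '-', 'n' }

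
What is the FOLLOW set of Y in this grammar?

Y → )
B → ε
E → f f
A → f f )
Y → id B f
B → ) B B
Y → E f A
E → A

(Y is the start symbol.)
To compute FOLLOW(Y), find every occurrence of Y on a right-hand side N → α Y β: add FIRST(β) \ {ε}, and if β is empty or nullable also add FOLLOW(N). Iterate to a fixed point.

Y is the start symbol, so $ ∈ FOLLOW(Y).
Y does not occur on any right-hand side.

Taking the union: FOLLOW(Y) = { $ }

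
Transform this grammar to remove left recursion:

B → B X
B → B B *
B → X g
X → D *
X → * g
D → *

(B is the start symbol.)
B → X g B'
B' → X B'
B' → B * B'
B' → ε
X → D *
X → * g
D → *

B is directly left-recursive. The standard transformation for
  A → A α₁ | ... | A α_m | β₁ | ... | β_n
is
  A  → β₁ A' | ... | β_n A'
  A' → α₁ A' | ... | α_m A' | ε

B → X g becomes B → X g B'
B → B X becomes B' → X B'
B → B B * becomes B' → B * B'
Add B' → ε

Productions for other non-terminals are unchanged:
  X → D *
  X → * g
  D → *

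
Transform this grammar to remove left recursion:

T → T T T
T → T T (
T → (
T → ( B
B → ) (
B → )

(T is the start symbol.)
T is directly left-recursive. The standard transformation for
  A → A α₁ | ... | A α_m | β₁ | ... | β_n
is
  A  → β₁ A' | ... | β_n A'
  A' → α₁ A' | ... | α_m A' | ε

T → ( becomes T → ( T'
T → ( B becomes T → ( B T'
T → T T T becomes T' → T T T'
T → T T ( becomes T' → T ( T'
Add T' → ε

Productions for other non-terminals are unchanged:
  B → ) (
  B → )

Resulting grammar:
T → ( T'
T → ( B T'
T' → T T T'
T' → T ( T'
T' → ε
B → ) (
B → )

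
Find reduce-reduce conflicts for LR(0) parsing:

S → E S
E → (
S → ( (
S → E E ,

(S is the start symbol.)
No reduce-reduce conflicts

Augment with S' → S and build the canonical LR(0) collection (I0 = CLOSURE({[S' → . S]}), then GOTO on every symbol after a dot until no new states appear). It has 8 states:
  I0: { [E → . (], [S → . ( (], [S → . E E ,], [S → . E S], [S' → . S] }  — shift
  I1: { [E → ( .], [S → ( . (] }  — shift, reduce
  I2: { [E → . (], [S → . ( (], [S → . E E ,], [S → . E S], [S → E . E ,], [S → E . S] }  — shift
  I3: { [S' → S .] }  — accept
  I4: { [E → . (], [S → . ( (], [S → . E E ,], [S → . E S], [S → E . E ,], [S → E . S], [S → E E . ,] }  — shift
  I5: { [S → E S .] }  — reduce
  I6: { [S → E E , .] }  — reduce
  I7: { [S → ( ( .] }  — reduce

No state contains more than one complete item.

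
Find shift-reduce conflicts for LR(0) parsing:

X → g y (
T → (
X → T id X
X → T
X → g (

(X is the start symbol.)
Yes — I2: [X → T .] vs [X → T . id X]

A shift-reduce conflict occurs when an LR(0) state has both:
  - a complete (reduce) item [A → α .] (dot at the end), and
  - a shift item [B → β . c γ] (dot before a terminal).

Augment with X' → X and build the canonical LR(0) collection (I0 = CLOSURE({[X' → . X]}), then GOTO on every symbol after a dot until no new states appear). It has 10 states:
  I0: { [T → . (], [X → . T id X], [X → . T], [X → . g (], [X → . g y (], [X' → . X] }  — shift
  I1: { [T → ( .] }  — reduce
  I2: { [X → T . id X], [X → T .] }  — shift, reduce
  I3: { [X' → X .] }  — accept
  I4: { [X → g . (], [X → g . y (] }  — shift
  I5: { [X → g ( .] }  — reduce
  I6: { [X → g y . (] }  — shift
  I7: { [X → g y ( .] }  — reduce
  I8: { [T → . (], [X → . T id X], [X → . T], [X → . g (], [X → . g y (], [X → T id . X] }  — shift
  I9: { [X → T id X .] }  — reduce

I2 contains reduce item [X → T .] and shift item [X → T . id X] — shift-reduce conflict.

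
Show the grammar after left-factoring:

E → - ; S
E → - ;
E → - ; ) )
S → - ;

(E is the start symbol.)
E → - ; E'
E' → S
E' → ε
E' → ) )
S → - ;

Left-factoring transforms A → αβ₁ | αβ₂ into A → αA' and A' → β₁ | β₂
(α is the longest common prefix among the alternatives). Repeat until
no nonterminal has two alternatives with a common prefix.

Round 1: E has alternatives sharing prefix '- ;'. Introduce E': E → - ; E'
  Add: E' → S
  Add: E' → ε
  Add: E' → ) )

No remaining common prefixes — done.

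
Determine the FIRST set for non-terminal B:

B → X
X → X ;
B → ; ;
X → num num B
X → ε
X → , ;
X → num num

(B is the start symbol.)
{ ',', ';', 'num', ε }

FIRST sets of the other non-terminals involved (by the same procedure, iterated to a fixed point):
  FIRST(X) = { ',', ';', 'num', ε }

From B → X:
  - X is a non-terminal: add FIRST(X) \ {ε} = { ',', ';', 'num' }
    X is nullable and nothing follows, so the whole right-hand side can vanish: ε ∈ FIRST(B)
From B → ; ;:
  - ';' is a terminal: add ';' and stop

Collecting: FIRST(B) = { ',', ';', 'num', ε }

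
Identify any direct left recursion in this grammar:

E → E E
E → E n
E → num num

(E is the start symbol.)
Direct left recursion occurs when N → N α for some non-terminal N (the right-hand side begins with the left-hand side itself).

E → E E: LEFT RECURSIVE (starts with E)
E → E n: LEFT RECURSIVE (starts with E)
E → num num: starts with num

The grammar has direct left recursion on: E.

Answer: Yes, E is left-recursive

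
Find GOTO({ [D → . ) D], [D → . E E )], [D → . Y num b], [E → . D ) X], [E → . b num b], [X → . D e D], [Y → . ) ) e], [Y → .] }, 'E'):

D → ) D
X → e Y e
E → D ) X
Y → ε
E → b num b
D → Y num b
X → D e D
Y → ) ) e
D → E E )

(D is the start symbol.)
GOTO(I, 'E') = CLOSURE({ [A → αX.β] : [A → α.Xβ] ∈ I, X = 'E' })

Items with dot before 'E', with the dot advanced:
  [D → . E E )] → [D → E . E )]
Closure of the advanced items:
  [D → E . E )] has the dot before E: add [E → . D ) X], [E → . b num b]
  [E → . D ) X] has the dot before D: add [D → . ) D], [D → . Y num b], [D → . E E )]
  [D → . Y num b] has the dot before Y: add [Y → .], [Y → . ) ) e]

GOTO = { [D → . ) D], [D → . E E )], [D → . Y num b], [D → E . E )], [E → . D ) X], [E → . b num b], [Y → . ) ) e], [Y → .] }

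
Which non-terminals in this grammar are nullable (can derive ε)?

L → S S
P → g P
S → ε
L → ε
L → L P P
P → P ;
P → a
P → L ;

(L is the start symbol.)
{ 'L', 'S' }

A non-terminal is nullable if it can derive ε (the empty string): either it has an ε-production, or it has a production whose right-hand side consists entirely of nullable non-terminals.

ε-productions: S → ε, L → ε
So S, L are immediately nullable.
No further non-terminal can be added: every production for the remaining non-terminals contains a terminal or a non-nullable non-terminal.
Nullable = { 'L', 'S' }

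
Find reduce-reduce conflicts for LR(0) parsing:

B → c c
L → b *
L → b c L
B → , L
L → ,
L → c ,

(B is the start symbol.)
No reduce-reduce conflicts

A reduce-reduce conflict occurs when an LR(0) state has two complete items [A → α .] and [B → β .] — both call for a reduction, and with no lookahead the parser cannot choose between them.

Augment with B' → B and build the canonical LR(0) collection (I0 = CLOSURE({[B' → . B]}), then GOTO on every symbol after a dot until no new states appear). It has 13 states:
  I0: { [B → . , L], [B → . c c], [B' → . B] }  — shift
  I1: { [B → , . L], [L → . ,], [L → . b *], [L → . b c L], [L → . c ,] }  — shift
  I2: { [B' → B .] }  — accept
  I3: { [B → c . c] }  — shift
  I4: { [B → c c .] }  — reduce
  I5: { [L → , .] }  — reduce
  I6: { [B → , L .] }  — reduce
  I7: { [L → b . *], [L → b . c L] }  — shift
  I8: { [L → c . ,] }  — shift
  I9: { [L → c , .] }  — reduce
  I10: { [L → b * .] }  — reduce
  I11: { [L → . ,], [L → . b *], [L → . b c L], [L → . c ,], [L → b c . L] }  — shift
  I12: { [L → b c L .] }  — reduce

No state contains more than one complete item.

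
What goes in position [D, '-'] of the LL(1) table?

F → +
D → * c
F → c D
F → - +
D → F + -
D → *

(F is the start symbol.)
To find M[D, '-'], we find productions for D where '-' is in the predict set (PREDICT(N → α) = (FIRST(α) \ {ε}) ∪ (FOLLOW(N) if α ⇒* ε)).

Relevant sets:
  FIRST(F) = { '+', '-', 'c' }

D → * c: PREDICT = { '*' }
D → F + -: PREDICT = { '+', '-', 'c' }
  '-' is in predict set, so this production goes in M[D, '-']
D → *: PREDICT = { '*' }

M[D, '-'] = D → F + -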